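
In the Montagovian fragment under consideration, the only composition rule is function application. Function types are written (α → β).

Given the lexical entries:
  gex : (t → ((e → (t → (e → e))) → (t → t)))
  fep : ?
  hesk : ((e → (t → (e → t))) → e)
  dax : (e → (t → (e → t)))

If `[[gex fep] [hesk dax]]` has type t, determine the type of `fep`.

((t → ((e → (t → (e → e))) → (t → t))) → (e → t))

[[gex fep] [hesk dax]] is required to be t. [hesk dax] : e cannot yield t as functor, so [gex fep] : (e → t).
[gex fep] is required to be (e → t). gex : (t → ((e → (t → (e → e))) → (t → t))) cannot yield (e → t) as functor, so fep : ((t → ((e → (t → (e → e))) → (t → t))) → (e → t)).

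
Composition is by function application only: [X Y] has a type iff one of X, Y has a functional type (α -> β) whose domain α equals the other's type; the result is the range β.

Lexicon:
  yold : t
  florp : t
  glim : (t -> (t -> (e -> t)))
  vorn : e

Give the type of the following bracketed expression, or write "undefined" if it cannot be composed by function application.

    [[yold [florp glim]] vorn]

t

[florp glim]: glim is (t -> (t -> (e -> t))), florp is t; result (t -> (e -> t)).
[yold [florp glim]]: [florp glim] is (t -> (e -> t)), yold is t; result (e -> t).
[[yold [florp glim]] vorn]: [yold [florp glim]] is (e -> t), vorn is e; result t.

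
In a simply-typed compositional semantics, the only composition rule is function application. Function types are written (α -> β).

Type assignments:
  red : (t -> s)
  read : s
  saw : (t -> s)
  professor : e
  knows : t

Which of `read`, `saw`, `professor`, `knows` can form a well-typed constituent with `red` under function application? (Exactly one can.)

read : s — does not combine with red.
saw : (t -> s) — does not combine with red.
professor : e — does not combine with red.
knows — combines: red : (t -> s) takes knows : t as argument, giving s.

knows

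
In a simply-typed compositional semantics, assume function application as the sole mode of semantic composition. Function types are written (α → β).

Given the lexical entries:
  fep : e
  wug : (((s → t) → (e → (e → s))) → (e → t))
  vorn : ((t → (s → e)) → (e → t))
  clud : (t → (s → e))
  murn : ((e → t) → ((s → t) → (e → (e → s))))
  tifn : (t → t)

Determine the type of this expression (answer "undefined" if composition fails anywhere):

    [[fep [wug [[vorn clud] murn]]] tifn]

t

[vorn clud]: functor vorn : ((t → (s → e)) → (e → t)), argument clud : (t → (s → e)); result (e → t).
[[vorn clud] murn]: functor murn : ((e → t) → ((s → t) → (e → (e → s)))), argument [vorn clud] : (e → t); result ((s → t) → (e → (e → s))).
[wug [[vorn clud] murn]]: functor wug : (((s → t) → (e → (e → s))) → (e → t)), argument [[vorn clud] murn] : ((s → t) → (e → (e → s))); result (e → t).
[fep [wug [[vorn clud] murn]]]: functor [wug [[vorn clud] murn]] : (e → t), argument fep : e; result t.
[[fep [wug [[vorn clud] murn]]] tifn]: functor tifn : (t → t), argument [fep [wug [[vorn clud] murn]]] : t; result t.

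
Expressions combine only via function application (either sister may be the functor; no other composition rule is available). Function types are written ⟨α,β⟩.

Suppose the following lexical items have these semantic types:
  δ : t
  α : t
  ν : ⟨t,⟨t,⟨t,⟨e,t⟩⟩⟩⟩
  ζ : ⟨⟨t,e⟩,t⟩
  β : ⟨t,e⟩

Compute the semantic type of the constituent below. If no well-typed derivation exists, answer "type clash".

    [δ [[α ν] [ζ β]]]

⟨e,t⟩

[α ν] — ν of type ⟨t,⟨t,⟨t,⟨e,t⟩⟩⟩⟩ combines with α of type t: type ⟨t,⟨t,⟨e,t⟩⟩⟩.
[ζ β] — ζ of type ⟨⟨t,e⟩,t⟩ combines with β of type ⟨t,e⟩: type t.
[[α ν] [ζ β]] — [α ν] of type ⟨t,⟨t,⟨e,t⟩⟩⟩ combines with [ζ β] of type t: type ⟨t,⟨e,t⟩⟩.
[δ [[α ν] [ζ β]]] — [[α ν] [ζ β]] of type ⟨t,⟨e,t⟩⟩ combines with δ of type t: type ⟨e,t⟩.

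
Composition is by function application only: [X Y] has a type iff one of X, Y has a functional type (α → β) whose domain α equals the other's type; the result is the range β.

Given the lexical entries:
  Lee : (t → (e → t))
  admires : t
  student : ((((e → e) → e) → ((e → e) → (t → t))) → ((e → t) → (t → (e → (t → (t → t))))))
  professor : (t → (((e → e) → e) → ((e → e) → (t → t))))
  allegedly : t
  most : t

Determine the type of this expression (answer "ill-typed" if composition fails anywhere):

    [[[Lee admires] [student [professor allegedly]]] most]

(e → (t → (t → t)))

[Lee admires]: functor Lee : (t → (e → t)), argument admires : t; result (e → t).
[professor allegedly]: functor professor : (t → (((e → e) → e) → ((e → e) → (t → t)))), argument allegedly : t; result (((e → e) → e) → ((e → e) → (t → t))).
[student [professor allegedly]]: functor student : ((((e → e) → e) → ((e → e) → (t → t))) → ((e → t) → (t → (e → (t → (t → t)))))), argument [professor allegedly] : (((e → e) → e) → ((e → e) → (t → t))); result ((e → t) → (t → (e → (t → (t → t))))).
[[Lee admires] [student [professor allegedly]]]: functor [student [professor allegedly]] : ((e → t) → (t → (e → (t → (t → t))))), argument [Lee admires] : (e → t); result (t → (e → (t → (t → t)))).
[[[Lee admires] [student [professor allegedly]]] most]: functor [[Lee admires] [student [professor allegedly]]] : (t → (e → (t → (t → t)))), argument most : t; result (e → (t → (t → t))).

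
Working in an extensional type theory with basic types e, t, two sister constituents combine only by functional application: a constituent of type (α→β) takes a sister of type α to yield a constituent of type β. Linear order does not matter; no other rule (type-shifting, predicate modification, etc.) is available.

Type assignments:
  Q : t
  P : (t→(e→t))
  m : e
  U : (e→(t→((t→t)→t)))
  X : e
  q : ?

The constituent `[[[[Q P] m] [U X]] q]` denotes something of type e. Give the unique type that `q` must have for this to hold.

(((t→t)→t)→e)

For [[[[Q P] m] [U X]] q] to have type e with [[[Q P] m] [U X]] of type ((t→t)→t), q must be the function: q : (((t→t)→t)→e).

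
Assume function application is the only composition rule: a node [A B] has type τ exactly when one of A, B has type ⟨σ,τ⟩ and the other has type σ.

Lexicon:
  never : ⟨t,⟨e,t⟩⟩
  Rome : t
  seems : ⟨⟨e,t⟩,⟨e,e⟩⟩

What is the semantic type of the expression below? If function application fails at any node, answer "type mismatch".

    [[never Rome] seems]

At [never Rome], never : ⟨t,⟨e,t⟩⟩ takes Rome : t, giving ⟨e,t⟩.
At [[never Rome] seems], seems : ⟨⟨e,t⟩,⟨e,e⟩⟩ takes [never Rome] : ⟨e,t⟩, giving ⟨e,e⟩.

⟨e,e⟩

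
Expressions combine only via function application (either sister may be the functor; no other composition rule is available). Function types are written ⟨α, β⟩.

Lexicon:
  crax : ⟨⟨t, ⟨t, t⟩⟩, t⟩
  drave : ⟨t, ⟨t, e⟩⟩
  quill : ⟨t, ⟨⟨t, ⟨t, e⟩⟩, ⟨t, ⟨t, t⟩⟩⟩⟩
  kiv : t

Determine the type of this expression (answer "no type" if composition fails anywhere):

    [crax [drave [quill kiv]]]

t

[quill kiv]: quill is ⟨t, ⟨⟨t, ⟨t, e⟩⟩, ⟨t, ⟨t, t⟩⟩⟩⟩, kiv is t; result ⟨⟨t, ⟨t, e⟩⟩, ⟨t, ⟨t, t⟩⟩⟩.
[drave [quill kiv]]: [quill kiv] is ⟨⟨t, ⟨t, e⟩⟩, ⟨t, ⟨t, t⟩⟩⟩, drave is ⟨t, ⟨t, e⟩⟩; result ⟨t, ⟨t, t⟩⟩.
[crax [drave [quill kiv]]]: crax is ⟨⟨t, ⟨t, t⟩⟩, t⟩, [drave [quill kiv]] is ⟨t, ⟨t, t⟩⟩; result t.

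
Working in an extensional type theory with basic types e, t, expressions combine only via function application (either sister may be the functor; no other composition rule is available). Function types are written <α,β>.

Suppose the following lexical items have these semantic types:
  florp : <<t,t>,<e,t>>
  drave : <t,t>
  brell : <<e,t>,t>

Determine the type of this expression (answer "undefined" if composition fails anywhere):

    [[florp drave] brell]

t

[florp drave]: functor florp : <<t,t>,<e,t>>, argument drave : <t,t>; result <e,t>.
[[florp drave] brell]: functor brell : <<e,t>,t>, argument [florp drave] : <e,t>; result t.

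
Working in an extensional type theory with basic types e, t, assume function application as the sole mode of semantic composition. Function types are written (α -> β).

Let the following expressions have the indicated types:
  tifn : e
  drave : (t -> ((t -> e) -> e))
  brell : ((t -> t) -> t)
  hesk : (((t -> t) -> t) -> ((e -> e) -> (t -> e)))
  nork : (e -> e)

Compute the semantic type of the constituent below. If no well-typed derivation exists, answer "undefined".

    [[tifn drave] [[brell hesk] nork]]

[tifn drave]: e with (t -> ((t -> e) -> e)) — neither is a function whose domain matches the other; composition fails here.

undefined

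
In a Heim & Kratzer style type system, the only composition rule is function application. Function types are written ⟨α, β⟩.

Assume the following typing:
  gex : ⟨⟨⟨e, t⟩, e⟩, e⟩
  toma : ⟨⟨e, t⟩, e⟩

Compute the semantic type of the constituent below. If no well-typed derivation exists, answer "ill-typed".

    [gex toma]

[gex toma]: gex is ⟨⟨⟨e, t⟩, e⟩, e⟩, toma is ⟨⟨e, t⟩, e⟩; result e.

e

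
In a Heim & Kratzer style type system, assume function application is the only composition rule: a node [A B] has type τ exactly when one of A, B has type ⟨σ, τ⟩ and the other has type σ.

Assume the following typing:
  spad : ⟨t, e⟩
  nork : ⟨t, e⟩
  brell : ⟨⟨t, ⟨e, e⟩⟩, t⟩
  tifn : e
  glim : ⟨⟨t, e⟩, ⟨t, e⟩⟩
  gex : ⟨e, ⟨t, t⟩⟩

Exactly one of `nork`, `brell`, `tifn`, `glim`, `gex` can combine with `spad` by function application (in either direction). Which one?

glim

nork : ⟨t, e⟩ — spad needs t; nork needs t; neither fits.
brell : ⟨⟨t, ⟨e, e⟩⟩, t⟩ — spad needs t; brell needs ⟨t, ⟨e, e⟩⟩; neither fits.
tifn : e — spad needs t; tifn needs nothing (atomic); neither fits.
glim — combines: glim : ⟨⟨t, e⟩, ⟨t, e⟩⟩ takes spad : ⟨t, e⟩ as argument, giving ⟨t, e⟩.
gex : ⟨e, ⟨t, t⟩⟩ — spad needs t; gex needs e; neither fits.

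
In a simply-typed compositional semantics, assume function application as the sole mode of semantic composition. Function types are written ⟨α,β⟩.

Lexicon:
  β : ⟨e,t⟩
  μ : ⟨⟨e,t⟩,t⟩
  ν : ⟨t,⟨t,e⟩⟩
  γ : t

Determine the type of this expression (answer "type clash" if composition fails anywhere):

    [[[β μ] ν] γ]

[β μ]: functor μ : ⟨⟨e,t⟩,t⟩, argument β : ⟨e,t⟩; result t.
[[β μ] ν]: functor ν : ⟨t,⟨t,e⟩⟩, argument [β μ] : t; result ⟨t,e⟩.
[[[β μ] ν] γ]: functor [[β μ] ν] : ⟨t,e⟩, argument γ : t; result e.

e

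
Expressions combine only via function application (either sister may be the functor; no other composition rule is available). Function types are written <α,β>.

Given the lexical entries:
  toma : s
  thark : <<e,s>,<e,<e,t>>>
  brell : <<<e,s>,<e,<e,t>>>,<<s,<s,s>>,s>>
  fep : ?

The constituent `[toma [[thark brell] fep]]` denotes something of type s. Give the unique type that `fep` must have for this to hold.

[toma [[thark brell] fep]] is required to be s. toma : s cannot yield s as functor, so [[thark brell] fep] : <s,s>.
[[thark brell] fep] is required to be <s,s>. [thark brell] : <<s,<s,s>>,s> cannot yield <s,s> as functor, so fep : <<<s,<s,s>>,s>,<s,s>>.

<<<s,<s,s>>,s>,<s,s>>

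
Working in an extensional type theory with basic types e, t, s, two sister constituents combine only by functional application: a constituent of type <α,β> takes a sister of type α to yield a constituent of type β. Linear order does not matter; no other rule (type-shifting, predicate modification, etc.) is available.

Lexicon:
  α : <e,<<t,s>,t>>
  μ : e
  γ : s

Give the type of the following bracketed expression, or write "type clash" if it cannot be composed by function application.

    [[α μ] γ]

type clash

[α μ] — α of type <e,<<t,s>,t>> combines with μ of type e: type <<t,s>,t>.
At [[α μ] γ]: neither <<t,s>,t> nor s can take the other as argument; the node is ill-typed.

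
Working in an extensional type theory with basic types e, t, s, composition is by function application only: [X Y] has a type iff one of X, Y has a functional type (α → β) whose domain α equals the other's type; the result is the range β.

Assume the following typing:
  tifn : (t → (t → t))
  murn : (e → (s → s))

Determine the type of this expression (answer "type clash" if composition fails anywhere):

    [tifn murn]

type clash

[tifn murn]: (t → (t → t)) with (e → (s → s)) — neither is a function whose domain matches the other; composition fails here.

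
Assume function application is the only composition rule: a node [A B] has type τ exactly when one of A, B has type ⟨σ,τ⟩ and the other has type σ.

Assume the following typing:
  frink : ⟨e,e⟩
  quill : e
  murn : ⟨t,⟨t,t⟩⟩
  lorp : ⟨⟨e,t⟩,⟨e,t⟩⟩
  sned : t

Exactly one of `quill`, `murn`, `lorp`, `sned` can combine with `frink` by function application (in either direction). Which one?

quill — combines: frink : ⟨e,e⟩ takes quill : e as argument, giving e.
murn : ⟨t,⟨t,t⟩⟩ — no; frink wants e, and murn wants t.
lorp : ⟨⟨e,t⟩,⟨e,t⟩⟩ — no; frink wants e, and lorp wants ⟨e,t⟩.
sned : t — no; frink wants e, and sned wants nothing (atomic).

quill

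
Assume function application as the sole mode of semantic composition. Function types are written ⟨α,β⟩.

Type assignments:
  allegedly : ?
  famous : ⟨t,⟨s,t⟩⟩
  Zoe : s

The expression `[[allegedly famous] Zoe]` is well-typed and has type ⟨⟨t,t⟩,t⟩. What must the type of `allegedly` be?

⟨⟨t,⟨s,t⟩⟩,⟨s,⟨⟨t,t⟩,t⟩⟩⟩

[[allegedly famous] Zoe] is required to be ⟨⟨t,t⟩,t⟩. Zoe : s cannot yield ⟨⟨t,t⟩,t⟩ as functor, so [allegedly famous] : ⟨s,⟨⟨t,t⟩,t⟩⟩.
[allegedly famous] is required to be ⟨s,⟨⟨t,t⟩,t⟩⟩. famous : ⟨t,⟨s,t⟩⟩ cannot yield ⟨s,⟨⟨t,t⟩,t⟩⟩ as functor, so allegedly : ⟨⟨t,⟨s,t⟩⟩,⟨s,⟨⟨t,t⟩,t⟩⟩⟩.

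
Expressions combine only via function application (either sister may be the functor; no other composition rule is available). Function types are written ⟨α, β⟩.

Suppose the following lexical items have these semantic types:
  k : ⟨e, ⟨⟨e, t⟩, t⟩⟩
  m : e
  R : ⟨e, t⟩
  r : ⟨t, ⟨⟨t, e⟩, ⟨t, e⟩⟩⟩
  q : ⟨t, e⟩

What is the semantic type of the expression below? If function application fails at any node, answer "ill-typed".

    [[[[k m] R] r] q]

⟨t, e⟩

[k m]: functor k : ⟨e, ⟨⟨e, t⟩, t⟩⟩, argument m : e; result ⟨⟨e, t⟩, t⟩.
[[k m] R]: functor [k m] : ⟨⟨e, t⟩, t⟩, argument R : ⟨e, t⟩; result t.
[[[k m] R] r]: functor r : ⟨t, ⟨⟨t, e⟩, ⟨t, e⟩⟩⟩, argument [[k m] R] : t; result ⟨⟨t, e⟩, ⟨t, e⟩⟩.
[[[[k m] R] r] q]: functor [[[k m] R] r] : ⟨⟨t, e⟩, ⟨t, e⟩⟩, argument q : ⟨t, e⟩; result ⟨t, e⟩.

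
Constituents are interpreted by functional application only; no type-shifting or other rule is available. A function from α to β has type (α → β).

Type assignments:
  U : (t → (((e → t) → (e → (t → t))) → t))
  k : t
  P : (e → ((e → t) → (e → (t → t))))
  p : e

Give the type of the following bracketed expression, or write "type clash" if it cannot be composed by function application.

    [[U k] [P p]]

t

[U k]: (t → (((e → t) → (e → (t → t))) → t)) applied to t yields (((e → t) → (e → (t → t))) → t).
[P p]: (e → ((e → t) → (e → (t → t)))) applied to e yields ((e → t) → (e → (t → t))).
[[U k] [P p]]: (((e → t) → (e → (t → t))) → t) applied to ((e → t) → (e → (t → t))) yields t.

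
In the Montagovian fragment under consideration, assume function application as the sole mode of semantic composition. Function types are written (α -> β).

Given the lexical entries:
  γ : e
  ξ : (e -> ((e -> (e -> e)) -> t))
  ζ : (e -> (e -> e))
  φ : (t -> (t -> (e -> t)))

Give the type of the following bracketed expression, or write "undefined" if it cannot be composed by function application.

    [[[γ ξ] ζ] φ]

[γ ξ]: ξ is (e -> ((e -> (e -> e)) -> t)), γ is e; result ((e -> (e -> e)) -> t).
[[γ ξ] ζ]: [γ ξ] is ((e -> (e -> e)) -> t), ζ is (e -> (e -> e)); result t.
[[[γ ξ] ζ] φ]: φ is (t -> (t -> (e -> t))), [[γ ξ] ζ] is t; result (t -> (e -> t)).

(t -> (e -> t))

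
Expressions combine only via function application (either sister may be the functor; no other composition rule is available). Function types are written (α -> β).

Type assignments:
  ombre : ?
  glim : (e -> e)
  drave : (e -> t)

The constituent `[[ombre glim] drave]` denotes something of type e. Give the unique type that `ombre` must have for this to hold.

[[ombre glim] drave] is required to be e. drave : (e -> t) cannot yield e as functor, so [ombre glim] : ((e -> t) -> e).
[ombre glim] is required to be ((e -> t) -> e). glim : (e -> e) cannot yield ((e -> t) -> e) as functor, so ombre : ((e -> e) -> ((e -> t) -> e)).

((e -> e) -> ((e -> t) -> e))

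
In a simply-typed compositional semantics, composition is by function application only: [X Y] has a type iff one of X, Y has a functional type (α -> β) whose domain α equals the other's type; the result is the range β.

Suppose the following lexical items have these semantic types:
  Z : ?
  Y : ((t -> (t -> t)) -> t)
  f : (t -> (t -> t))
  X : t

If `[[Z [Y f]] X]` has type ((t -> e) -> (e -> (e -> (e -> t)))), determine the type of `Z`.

(t -> (t -> ((t -> e) -> (e -> (e -> (e -> t))))))

[[Z [Y f]] X] must have type ((t -> e) -> (e -> (e -> (e -> t)))). The sister X has type t; that is not a function onto ((t -> e) -> (e -> (e -> (e -> t)))), so [Z [Y f]] must be the functor, of type (t -> ((t -> e) -> (e -> (e -> (e -> t))))).
[Z [Y f]] must have type (t -> ((t -> e) -> (e -> (e -> (e -> t))))). The sister [Y f] has type t; that is not a function onto (t -> ((t -> e) -> (e -> (e -> (e -> t))))), so Z must be the functor, of type (t -> (t -> ((t -> e) -> (e -> (e -> (e -> t)))))).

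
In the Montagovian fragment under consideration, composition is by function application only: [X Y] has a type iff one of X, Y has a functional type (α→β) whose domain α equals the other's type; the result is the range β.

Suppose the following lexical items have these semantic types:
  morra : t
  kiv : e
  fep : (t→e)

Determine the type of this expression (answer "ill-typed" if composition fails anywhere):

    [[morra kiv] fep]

At [morra kiv]: neither t nor e can take the other as argument; the node is ill-typed.

ill-typed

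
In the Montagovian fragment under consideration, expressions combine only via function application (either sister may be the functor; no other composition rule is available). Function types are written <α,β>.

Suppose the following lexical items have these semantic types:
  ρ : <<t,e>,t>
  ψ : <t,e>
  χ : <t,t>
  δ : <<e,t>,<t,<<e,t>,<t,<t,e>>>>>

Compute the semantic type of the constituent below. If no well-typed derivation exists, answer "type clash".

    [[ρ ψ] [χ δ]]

[ρ ψ] — ρ of type <<t,e>,t> combines with ψ of type <t,e>: type t.
At [χ δ]: neither <t,t> nor <<e,t>,<t,<<e,t>,<t,<t,e>>>>> can take the other as argument; the node is ill-typed.

type clash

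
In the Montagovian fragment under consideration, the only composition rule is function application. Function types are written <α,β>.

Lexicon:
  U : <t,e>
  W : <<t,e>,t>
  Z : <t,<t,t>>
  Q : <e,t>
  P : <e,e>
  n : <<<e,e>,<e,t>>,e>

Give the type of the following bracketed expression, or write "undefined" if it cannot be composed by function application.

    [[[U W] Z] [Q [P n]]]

[U W] — W of type <<t,e>,t> combines with U of type <t,e>: type t.
[[U W] Z] — Z of type <t,<t,t>> combines with [U W] of type t: type <t,t>.
[P n]: <e,e> and <<<e,e>,<e,t>>,e> cannot combine by function application — type clash.

undefined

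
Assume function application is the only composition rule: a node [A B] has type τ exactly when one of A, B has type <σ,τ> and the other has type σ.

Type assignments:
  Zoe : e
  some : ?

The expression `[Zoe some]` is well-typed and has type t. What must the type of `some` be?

<e,t>

[Zoe some] is required to be t. Zoe : e cannot yield t as functor, so some : <e,t>.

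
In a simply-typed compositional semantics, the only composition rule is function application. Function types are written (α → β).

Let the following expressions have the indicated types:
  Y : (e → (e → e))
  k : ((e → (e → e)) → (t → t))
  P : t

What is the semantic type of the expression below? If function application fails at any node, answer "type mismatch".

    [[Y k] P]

[Y k] — k of type ((e → (e → e)) → (t → t)) combines with Y of type (e → (e → e)): type (t → t).
[[Y k] P] — [Y k] of type (t → t) combines with P of type t: type t.

t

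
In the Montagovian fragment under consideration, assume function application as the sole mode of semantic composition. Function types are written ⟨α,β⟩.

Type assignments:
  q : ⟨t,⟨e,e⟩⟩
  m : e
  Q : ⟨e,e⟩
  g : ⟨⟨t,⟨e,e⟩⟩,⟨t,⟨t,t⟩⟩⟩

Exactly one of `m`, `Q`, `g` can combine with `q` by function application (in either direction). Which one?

m : e — q needs t; m needs nothing (atomic); neither fits.
Q : ⟨e,e⟩ — q needs t; Q needs e; neither fits.
g — combines: g : ⟨⟨t,⟨e,e⟩⟩,⟨t,⟨t,t⟩⟩⟩ takes q : ⟨t,⟨e,e⟩⟩ as argument, giving ⟨t,⟨t,t⟩⟩.

g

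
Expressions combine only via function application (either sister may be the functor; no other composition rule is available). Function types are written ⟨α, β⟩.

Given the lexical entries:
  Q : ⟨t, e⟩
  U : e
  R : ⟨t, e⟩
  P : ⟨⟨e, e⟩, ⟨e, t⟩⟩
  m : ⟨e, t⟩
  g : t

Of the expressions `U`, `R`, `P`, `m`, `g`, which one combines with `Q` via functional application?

g

U : e — Q needs t; U needs nothing (atomic); neither fits.
R : ⟨t, e⟩ — Q needs t; R needs t; neither fits.
P : ⟨⟨e, e⟩, ⟨e, t⟩⟩ — Q needs t; P needs ⟨e, e⟩; neither fits.
m : ⟨e, t⟩ — Q needs t; m needs e; neither fits.
g — combines: Q : ⟨t, e⟩ takes g : t as argument, giving e.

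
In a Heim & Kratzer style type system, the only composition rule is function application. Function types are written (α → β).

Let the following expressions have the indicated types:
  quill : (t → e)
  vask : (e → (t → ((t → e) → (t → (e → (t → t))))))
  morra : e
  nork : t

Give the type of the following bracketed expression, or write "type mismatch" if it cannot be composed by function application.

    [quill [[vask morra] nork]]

[vask morra] — vask of type (e → (t → ((t → e) → (t → (e → (t → t)))))) combines with morra of type e: type (t → ((t → e) → (t → (e → (t → t))))).
[[vask morra] nork] — [vask morra] of type (t → ((t → e) → (t → (e → (t → t))))) combines with nork of type t: type ((t → e) → (t → (e → (t → t)))).
[quill [[vask morra] nork]] — [[vask morra] nork] of type ((t → e) → (t → (e → (t → t)))) combines with quill of type (t → e): type (t → (e → (t → t))).

(t → (e → (t → t)))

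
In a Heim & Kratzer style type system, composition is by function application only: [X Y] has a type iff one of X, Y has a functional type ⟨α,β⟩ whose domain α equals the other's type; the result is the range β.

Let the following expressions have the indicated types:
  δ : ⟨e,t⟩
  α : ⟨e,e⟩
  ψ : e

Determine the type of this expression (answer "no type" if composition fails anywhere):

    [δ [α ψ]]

t

[α ψ]: functor α : ⟨e,e⟩, argument ψ : e; result e.
[δ [α ψ]]: functor δ : ⟨e,t⟩, argument [α ψ] : e; result t.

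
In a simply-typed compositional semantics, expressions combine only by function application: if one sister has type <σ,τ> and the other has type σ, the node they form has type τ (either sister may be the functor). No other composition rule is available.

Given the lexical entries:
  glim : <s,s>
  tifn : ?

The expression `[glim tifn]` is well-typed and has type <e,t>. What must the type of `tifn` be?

<<s,s>,<e,t>>

For [glim tifn] to have type <e,t> with glim of type <s,s>, tifn must be the function: tifn : <<s,s>,<e,t>>.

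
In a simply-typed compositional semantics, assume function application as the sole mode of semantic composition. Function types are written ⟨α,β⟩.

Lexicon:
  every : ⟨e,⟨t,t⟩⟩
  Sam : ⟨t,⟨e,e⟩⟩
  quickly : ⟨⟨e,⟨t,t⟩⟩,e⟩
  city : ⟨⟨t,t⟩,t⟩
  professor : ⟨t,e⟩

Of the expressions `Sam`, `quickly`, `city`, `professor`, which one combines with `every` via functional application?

quickly

Sam : ⟨t,⟨e,e⟩⟩ — neither side's domain matches the other.
quickly — combines: quickly : ⟨⟨e,⟨t,t⟩⟩,e⟩ takes every : ⟨e,⟨t,t⟩⟩ as argument, giving e.
city : ⟨⟨t,t⟩,t⟩ — neither side's domain matches the other.
professor : ⟨t,e⟩ — neither side's domain matches the other.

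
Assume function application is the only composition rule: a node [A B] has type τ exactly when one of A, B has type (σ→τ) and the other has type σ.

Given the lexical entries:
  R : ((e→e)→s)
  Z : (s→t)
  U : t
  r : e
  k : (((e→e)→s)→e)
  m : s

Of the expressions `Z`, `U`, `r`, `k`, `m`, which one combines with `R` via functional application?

Z : (s→t) — R needs (e→e); Z needs s; neither fits.
U : t — R needs (e→e); U needs nothing (atomic); neither fits.
r : e — R needs (e→e); r needs nothing (atomic); neither fits.
k — combines: k : (((e→e)→s)→e) takes R : ((e→e)→s) as argument, giving e.
m : s — R needs (e→e); m needs nothing (atomic); neither fits.

k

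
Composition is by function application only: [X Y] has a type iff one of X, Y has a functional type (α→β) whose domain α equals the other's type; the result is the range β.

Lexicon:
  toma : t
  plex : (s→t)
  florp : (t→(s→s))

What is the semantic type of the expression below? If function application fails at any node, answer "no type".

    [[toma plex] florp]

At [toma plex]: neither t nor (s→t) can take the other as argument; the node is ill-typed.

no type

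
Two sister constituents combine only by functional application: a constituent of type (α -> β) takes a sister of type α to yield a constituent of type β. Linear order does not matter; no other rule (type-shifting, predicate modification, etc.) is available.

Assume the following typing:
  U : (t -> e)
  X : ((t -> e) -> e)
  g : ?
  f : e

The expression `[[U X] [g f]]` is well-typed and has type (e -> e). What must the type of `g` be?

(e -> (e -> (e -> e)))

For [[U X] [g f]] to have type (e -> e) with [U X] of type e, [g f] must be the function: [g f] : (e -> (e -> e)).
For [g f] to have type (e -> (e -> e)) with f of type e, g must be the function: g : (e -> (e -> (e -> e))).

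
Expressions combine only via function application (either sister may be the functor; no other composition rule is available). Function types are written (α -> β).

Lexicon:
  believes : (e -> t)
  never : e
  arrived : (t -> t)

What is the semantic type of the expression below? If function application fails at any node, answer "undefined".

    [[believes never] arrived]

[believes never]: functor believes : (e -> t), argument never : e; result t.
[[believes never] arrived]: functor arrived : (t -> t), argument [believes never] : t; result t.

t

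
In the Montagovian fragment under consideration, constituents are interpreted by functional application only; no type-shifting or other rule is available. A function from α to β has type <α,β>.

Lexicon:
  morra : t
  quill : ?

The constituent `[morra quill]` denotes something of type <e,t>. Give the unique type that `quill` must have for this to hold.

<t,<e,t>>

[morra quill] must have type <e,t>. The sister morra has type t; that is not a function onto <e,t>, so quill must be the functor, of type <t,<e,t>>.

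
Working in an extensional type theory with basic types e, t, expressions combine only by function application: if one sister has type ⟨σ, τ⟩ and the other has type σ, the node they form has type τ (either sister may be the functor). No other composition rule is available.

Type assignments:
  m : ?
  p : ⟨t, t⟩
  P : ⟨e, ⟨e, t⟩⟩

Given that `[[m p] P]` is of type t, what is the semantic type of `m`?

⟨⟨t, t⟩, ⟨⟨e, ⟨e, t⟩⟩, t⟩⟩

At [[m p] P] (required: t): P is ⟨e, ⟨e, t⟩⟩, which is not a function with range t; hence [m p] is the functor — type ⟨⟨e, ⟨e, t⟩⟩, t⟩.
At [m p] (required: ⟨⟨e, ⟨e, t⟩⟩, t⟩): p is ⟨t, t⟩, which is not a function with range ⟨⟨e, ⟨e, t⟩⟩, t⟩; hence m is the functor — type ⟨⟨t, t⟩, ⟨⟨e, ⟨e, t⟩⟩, t⟩⟩.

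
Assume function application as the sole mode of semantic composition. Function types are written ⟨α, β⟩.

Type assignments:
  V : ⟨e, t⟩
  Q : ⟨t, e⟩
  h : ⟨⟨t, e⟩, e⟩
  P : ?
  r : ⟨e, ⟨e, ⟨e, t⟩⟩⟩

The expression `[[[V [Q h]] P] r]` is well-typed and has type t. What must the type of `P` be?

[[[V [Q h]] P] r] must have type t. The sister r has type ⟨e, ⟨e, ⟨e, t⟩⟩⟩; that is not a function onto t, so [[V [Q h]] P] must be the functor, of type ⟨⟨e, ⟨e, ⟨e, t⟩⟩⟩, t⟩.
[[V [Q h]] P] must have type ⟨⟨e, ⟨e, ⟨e, t⟩⟩⟩, t⟩. The sister [V [Q h]] has type t; that is not a function onto ⟨⟨e, ⟨e, ⟨e, t⟩⟩⟩, t⟩, so P must be the functor, of type ⟨t, ⟨⟨e, ⟨e, ⟨e, t⟩⟩⟩, t⟩⟩.

⟨t, ⟨⟨e, ⟨e, ⟨e, t⟩⟩⟩, t⟩⟩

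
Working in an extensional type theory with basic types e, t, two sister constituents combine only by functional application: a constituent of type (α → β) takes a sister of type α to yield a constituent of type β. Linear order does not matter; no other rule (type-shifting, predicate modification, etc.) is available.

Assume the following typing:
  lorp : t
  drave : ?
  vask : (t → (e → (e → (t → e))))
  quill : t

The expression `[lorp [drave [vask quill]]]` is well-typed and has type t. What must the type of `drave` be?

((e → (e → (t → e))) → (t → t))

[lorp [drave [vask quill]]] must have type t. The sister lorp has type t; that is not a function onto t, so [drave [vask quill]] must be the functor, of type (t → t).
[drave [vask quill]] must have type (t → t). The sister [vask quill] has type (e → (e → (t → e))); that is not a function onto (t → t), so drave must be the functor, of type ((e → (e → (t → e))) → (t → t)).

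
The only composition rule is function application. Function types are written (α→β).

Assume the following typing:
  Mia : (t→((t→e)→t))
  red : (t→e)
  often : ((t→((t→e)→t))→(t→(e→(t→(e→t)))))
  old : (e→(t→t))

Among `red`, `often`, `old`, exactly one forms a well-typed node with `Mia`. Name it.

often

red : (t→e) — no; Mia wants t, and red wants t.
often — combines: often : ((t→((t→e)→t))→(t→(e→(t→(e→t))))) takes Mia : (t→((t→e)→t)) as argument, giving (t→(e→(t→(e→t)))).
old : (e→(t→t)) — no; Mia wants t, and old wants e.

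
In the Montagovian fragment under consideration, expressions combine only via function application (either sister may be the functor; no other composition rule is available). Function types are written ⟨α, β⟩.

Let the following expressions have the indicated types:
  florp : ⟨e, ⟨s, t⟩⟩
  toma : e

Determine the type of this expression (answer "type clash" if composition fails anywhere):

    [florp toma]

⟨s, t⟩

[florp toma]: ⟨e, ⟨s, t⟩⟩ applied to e yields ⟨s, t⟩.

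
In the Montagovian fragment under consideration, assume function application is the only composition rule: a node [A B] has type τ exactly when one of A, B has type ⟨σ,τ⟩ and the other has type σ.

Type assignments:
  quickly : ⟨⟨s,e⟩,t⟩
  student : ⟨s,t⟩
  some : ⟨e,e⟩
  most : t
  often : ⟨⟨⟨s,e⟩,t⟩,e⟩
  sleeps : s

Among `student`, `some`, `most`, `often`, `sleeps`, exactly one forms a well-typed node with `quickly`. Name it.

student : ⟨s,t⟩ — no; quickly wants ⟨s,e⟩, and student wants s.
some : ⟨e,e⟩ — no; quickly wants ⟨s,e⟩, and some wants e.
most : t — no; quickly wants ⟨s,e⟩, and most wants nothing (atomic).
often — combines: often : ⟨⟨⟨s,e⟩,t⟩,e⟩ takes quickly : ⟨⟨s,e⟩,t⟩ as argument, giving e.
sleeps : s — no; quickly wants ⟨s,e⟩, and sleeps wants nothing (atomic).

often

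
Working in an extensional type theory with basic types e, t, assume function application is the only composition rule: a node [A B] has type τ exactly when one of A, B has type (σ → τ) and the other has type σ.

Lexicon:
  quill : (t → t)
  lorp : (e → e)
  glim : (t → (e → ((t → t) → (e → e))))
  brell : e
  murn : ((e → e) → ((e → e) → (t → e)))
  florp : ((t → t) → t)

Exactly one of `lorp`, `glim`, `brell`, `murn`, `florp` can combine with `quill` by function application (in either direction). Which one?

lorp : (e → e) — quill needs t; lorp needs e; neither fits.
glim : (t → (e → ((t → t) → (e → e)))) — quill needs t; glim needs t; neither fits.
brell : e — quill needs t; brell needs nothing (atomic); neither fits.
murn : ((e → e) → ((e → e) → (t → e))) — quill needs t; murn needs (e → e); neither fits.
florp — combines: florp : ((t → t) → t) takes quill : (t → t) as argument, giving t.

florp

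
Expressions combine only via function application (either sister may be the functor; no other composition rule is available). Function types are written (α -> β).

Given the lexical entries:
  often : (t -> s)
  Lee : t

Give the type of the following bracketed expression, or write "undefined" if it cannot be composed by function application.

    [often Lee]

s

[often Lee]: functor often : (t -> s), argument Lee : t; result s.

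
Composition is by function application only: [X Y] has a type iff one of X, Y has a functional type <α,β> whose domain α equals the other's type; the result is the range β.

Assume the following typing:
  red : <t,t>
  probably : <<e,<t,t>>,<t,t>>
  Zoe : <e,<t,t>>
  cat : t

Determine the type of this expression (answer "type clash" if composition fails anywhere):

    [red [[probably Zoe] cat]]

[probably Zoe]: probably is <<e,<t,t>>,<t,t>>, Zoe is <e,<t,t>>; result <t,t>.
[[probably Zoe] cat]: [probably Zoe] is <t,t>, cat is t; result t.
[red [[probably Zoe] cat]]: red is <t,t>, [[probably Zoe] cat] is t; result t.

t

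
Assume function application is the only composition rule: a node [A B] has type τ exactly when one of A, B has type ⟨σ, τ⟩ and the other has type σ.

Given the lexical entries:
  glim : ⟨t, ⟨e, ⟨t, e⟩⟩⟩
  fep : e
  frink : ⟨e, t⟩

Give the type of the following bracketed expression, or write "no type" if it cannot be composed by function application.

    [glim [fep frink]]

⟨e, ⟨t, e⟩⟩

[fep frink]: functor frink : ⟨e, t⟩, argument fep : e; result t.
[glim [fep frink]]: functor glim : ⟨t, ⟨e, ⟨t, e⟩⟩⟩, argument [fep frink] : t; result ⟨e, ⟨t, e⟩⟩.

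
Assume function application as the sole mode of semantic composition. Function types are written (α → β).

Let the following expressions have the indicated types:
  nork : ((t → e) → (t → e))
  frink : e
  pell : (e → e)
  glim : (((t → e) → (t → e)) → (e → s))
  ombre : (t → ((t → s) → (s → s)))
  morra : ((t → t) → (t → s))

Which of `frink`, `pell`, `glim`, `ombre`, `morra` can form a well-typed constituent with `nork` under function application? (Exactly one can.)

glim

frink : e — does not combine with nork.
pell : (e → e) — does not combine with nork.
glim — combines: glim : (((t → e) → (t → e)) → (e → s)) takes nork : ((t → e) → (t → e)) as argument, giving (e → s).
ombre : (t → ((t → s) → (s → s))) — does not combine with nork.
morra : ((t → t) → (t → s)) — does not combine with nork.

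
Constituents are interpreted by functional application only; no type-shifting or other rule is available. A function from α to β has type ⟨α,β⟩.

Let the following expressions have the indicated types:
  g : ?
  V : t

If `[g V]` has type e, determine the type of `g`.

At [g V] (required: e): V is t, which is not a function with range e; hence g is the functor — type ⟨t,e⟩.

⟨t,e⟩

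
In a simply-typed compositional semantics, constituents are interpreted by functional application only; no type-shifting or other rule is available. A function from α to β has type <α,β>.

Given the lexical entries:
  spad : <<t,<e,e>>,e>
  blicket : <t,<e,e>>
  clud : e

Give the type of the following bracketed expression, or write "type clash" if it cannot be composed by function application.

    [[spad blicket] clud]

type clash

[spad blicket]: <<t,<e,e>>,e> applied to <t,<e,e>> yields e.
At [[spad blicket] clud]: neither e nor e can take the other as argument; the node is ill-typed.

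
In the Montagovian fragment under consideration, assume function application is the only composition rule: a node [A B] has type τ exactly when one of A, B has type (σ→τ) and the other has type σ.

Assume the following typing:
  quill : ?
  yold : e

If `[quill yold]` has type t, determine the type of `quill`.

[quill yold] is required to be t. yold : e cannot yield t as functor, so quill : (e→t).

(e→t)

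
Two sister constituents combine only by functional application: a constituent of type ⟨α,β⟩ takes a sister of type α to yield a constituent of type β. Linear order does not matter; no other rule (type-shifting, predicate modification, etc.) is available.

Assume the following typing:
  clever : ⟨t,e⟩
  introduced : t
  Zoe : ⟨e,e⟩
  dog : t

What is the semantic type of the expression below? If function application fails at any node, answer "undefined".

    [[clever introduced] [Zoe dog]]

[clever introduced]: functor clever : ⟨t,e⟩, argument introduced : t; result e.
[Zoe dog]: ⟨e,e⟩ with t — neither is a function whose domain matches the other; composition fails here.

undefined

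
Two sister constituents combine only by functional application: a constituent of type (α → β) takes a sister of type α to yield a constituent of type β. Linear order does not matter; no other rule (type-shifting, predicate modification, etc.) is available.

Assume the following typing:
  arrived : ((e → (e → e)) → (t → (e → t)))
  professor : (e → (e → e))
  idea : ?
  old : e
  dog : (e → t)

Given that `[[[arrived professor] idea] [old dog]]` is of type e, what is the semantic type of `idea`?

At [[[arrived professor] idea] [old dog]] (required: e): [old dog] is t, which is not a function with range e; hence [[arrived professor] idea] is the functor — type (t → e).
At [[arrived professor] idea] (required: (t → e)): [arrived professor] is (t → (e → t)), which is not a function with range (t → e); hence idea is the functor — type ((t → (e → t)) → (t → e)).

((t → (e → t)) → (t → e))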